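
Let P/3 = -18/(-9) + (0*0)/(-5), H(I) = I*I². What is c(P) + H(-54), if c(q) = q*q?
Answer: -157428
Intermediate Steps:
H(I) = I³
P = 6 (P = 3*(-18/(-9) + (0*0)/(-5)) = 3*(-18*(-⅑) + 0*(-⅕)) = 3*(2 + 0) = 3*2 = 6)
c(q) = q²
c(P) + H(-54) = 6² + (-54)³ = 36 - 157464 = -157428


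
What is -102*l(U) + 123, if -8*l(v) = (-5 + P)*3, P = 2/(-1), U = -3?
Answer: -579/4 ≈ -144.75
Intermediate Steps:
P = -2 (P = 2*(-1) = -2)
l(v) = 21/8 (l(v) = -(-5 - 2)*3/8 = -(-7)*3/8 = -⅛*(-21) = 21/8)
-102*l(U) + 123 = -102*21/8 + 123 = -1071/4 + 123 = -579/4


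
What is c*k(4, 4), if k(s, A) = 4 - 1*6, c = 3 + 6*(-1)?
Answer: 6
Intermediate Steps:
c = -3 (c = 3 - 6 = -3)
k(s, A) = -2 (k(s, A) = 4 - 6 = -2)
c*k(4, 4) = -3*(-2) = 6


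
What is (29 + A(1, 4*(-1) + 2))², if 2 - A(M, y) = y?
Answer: 1089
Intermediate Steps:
A(M, y) = 2 - y
(29 + A(1, 4*(-1) + 2))² = (29 + (2 - (4*(-1) + 2)))² = (29 + (2 - (-4 + 2)))² = (29 + (2 - 1*(-2)))² = (29 + (2 + 2))² = (29 + 4)² = 33² = 1089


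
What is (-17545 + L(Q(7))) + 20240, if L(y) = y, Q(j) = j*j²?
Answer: 3038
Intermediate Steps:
Q(j) = j³
(-17545 + L(Q(7))) + 20240 = (-17545 + 7³) + 20240 = (-17545 + 343) + 20240 = -17202 + 20240 = 3038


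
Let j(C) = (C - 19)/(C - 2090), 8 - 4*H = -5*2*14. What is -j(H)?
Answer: 18/2053 ≈ 0.0087677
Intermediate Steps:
H = 37 (H = 2 - (-5*2)*14/4 = 2 - (-5)*14/2 = 2 - ¼*(-140) = 2 + 35 = 37)
j(C) = (-19 + C)/(-2090 + C)
-j(H) = -(-19 + 37)/(-2090 + 37) = -18/(-2053) = -(-1)*18/2053 = -1*(-18/2053) = 18/2053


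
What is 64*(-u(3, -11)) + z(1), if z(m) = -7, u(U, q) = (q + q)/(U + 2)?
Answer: 1373/5 ≈ 274.60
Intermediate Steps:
u(U, q) = 2*q/(2 + U) (u(U, q) = (2*q)/(2 + U) = 2*q/(2 + U))
64*(-u(3, -11)) + z(1) = 64*(-2*(-11)/(2 + 3)) - 7 = 64*(-2*(-11)/5) - 7 = 64*(-1*(-22/5)) - 7 = 64*(22/5) - 7 = 1408/5 - 7 = 1373/5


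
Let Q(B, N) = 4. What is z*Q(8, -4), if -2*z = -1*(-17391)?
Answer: -34782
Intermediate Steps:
z = -17391/2 (z = -(-1)*(-17391)/2 = -½*17391 = -17391/2 ≈ -8695.5)
z*Q(8, -4) = -17391/2*4 = -34782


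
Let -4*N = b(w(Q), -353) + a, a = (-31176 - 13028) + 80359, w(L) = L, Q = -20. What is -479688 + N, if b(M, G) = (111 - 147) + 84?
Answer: -1954955/4 ≈ -4.8874e+5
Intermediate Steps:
b(M, G) = 48 (b(M, G) = -36 + 84 = 48)
a = 36155 (a = -44204 + 80359 = 36155)
N = -36203/4 (N = -(48 + 36155)/4 = -1/4*36203 = -36203/4 ≈ -9050.8)
-479688 + N = -479688 - 36203/4 = -1954955/4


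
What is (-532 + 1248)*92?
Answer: 65872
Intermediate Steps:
(-532 + 1248)*92 = 716*92 = 65872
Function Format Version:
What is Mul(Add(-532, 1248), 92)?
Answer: 65872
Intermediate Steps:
Mul(Add(-532, 1248), 92) = Mul(716, 92) = 65872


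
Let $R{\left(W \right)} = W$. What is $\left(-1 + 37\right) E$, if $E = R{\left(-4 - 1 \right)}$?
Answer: $-180$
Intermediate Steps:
$E = -5$ ($E = -4 - 1 = -5$)
$\left(-1 + 37\right) E = \left(-1 + 37\right) \left(-5\right) = 36 \left(-5\right) = -180$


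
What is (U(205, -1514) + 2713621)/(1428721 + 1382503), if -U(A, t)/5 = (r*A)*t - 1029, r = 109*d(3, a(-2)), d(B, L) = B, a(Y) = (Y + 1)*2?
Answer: 9811033/54062 ≈ 181.48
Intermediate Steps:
a(Y) = 2 + 2*Y (a(Y) = (1 + Y)*2 = 2 + 2*Y)
r = 327 (r = 109*3 = 327)
U(A, t) = 5145 - 1635*A*t (U(A, t) = -5*((327*A)*t - 1029) = -5*(327*A*t - 1029) = -5*(-1029 + 327*A*t) = 5145 - 1635*A*t)
(U(205, -1514) + 2713621)/(1428721 + 1382503) = ((5145 - 1635*205*(-1514)) + 2713621)/(1428721 + 1382503) = ((5145 + 507454950) + 2713621)/2811224 = (507460095 + 2713621)*(1/2811224) = 510173716*(1/2811224) = 9811033/54062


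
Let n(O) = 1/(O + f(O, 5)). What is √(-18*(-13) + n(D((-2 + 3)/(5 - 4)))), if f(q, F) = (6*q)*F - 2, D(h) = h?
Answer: √196823/29 ≈ 15.298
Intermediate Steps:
f(q, F) = -2 + 6*F*q (f(q, F) = 6*F*q - 2 = -2 + 6*F*q)
n(O) = 1/(-2 + 31*O) (n(O) = 1/(O + (-2 + 6*5*O)) = 1/(O + (-2 + 30*O)) = 1/(-2 + 31*O))
√(-18*(-13) + n(D((-2 + 3)/(5 - 4)))) = √(-18*(-13) + 1/(-2 + 31*((-2 + 3)/(5 - 4)))) = √(234 + 1/(-2 + 31*(1/1))) = √(234 + 1/(-2 + 31*(1*1))) = √(234 + 1/(-2 + 31*1)) = √(234 + 1/(-2 + 31)) = √(234 + 1/29) = √(6787/29) = √196823/29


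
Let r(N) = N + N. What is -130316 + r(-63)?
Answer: -130442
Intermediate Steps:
r(N) = 2*N
-130316 + r(-63) = -130316 + 2*(-63) = -130316 - 126 = -130442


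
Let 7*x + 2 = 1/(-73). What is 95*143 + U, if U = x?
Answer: 991684/73 ≈ 13585.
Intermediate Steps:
x = -21/73 (x = -2/7 + (⅐)/(-73) = -2/7 + (⅐)*(-1/73) = -2/7 - 1/511 = -21/73 ≈ -0.28767)
U = -21/73 ≈ -0.28767
95*143 + U = 95*143 - 21/73 = 13585 - 21/73 = 991684/73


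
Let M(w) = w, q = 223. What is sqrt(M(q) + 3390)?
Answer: sqrt(3613) ≈ 60.108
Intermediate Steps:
sqrt(M(q) + 3390) = sqrt(223 + 3390) = sqrt(3613)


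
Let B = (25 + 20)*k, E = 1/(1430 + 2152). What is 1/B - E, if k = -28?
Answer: -269/250740 ≈ -0.0010728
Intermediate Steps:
E = 1/3582 ≈ 0.00027917
B = -1260 (B = (25 + 20)*(-28) = 45*(-28) = -1260)
1/B - E = 1/(-1260) - 1*1/3582 = -1/1260 - 1/3582 = -269/250740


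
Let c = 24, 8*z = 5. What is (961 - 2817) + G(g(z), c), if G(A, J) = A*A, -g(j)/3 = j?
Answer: -118559/64 ≈ -1852.5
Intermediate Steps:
z = 5/8 (z = (⅛)*5 = 5/8 ≈ 0.62500)
g(j) = -3*j
G(A, J) = A²
(961 - 2817) + G(g(z), c) = (961 - 2817) + (-3*5/8)² = -1856 + (-15/8)² = -1856 + 225/64 = -118559/64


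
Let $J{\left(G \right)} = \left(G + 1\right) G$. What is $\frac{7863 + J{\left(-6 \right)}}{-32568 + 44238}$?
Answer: $\frac{2631}{3890} \approx 0.67635$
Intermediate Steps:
$J{\left(G \right)} = G \left(1 + G\right)$ ($J{\left(G \right)} = \left(1 + G\right) G = G \left(1 + G\right)$)
$\frac{7863 + J{\left(-6 \right)}}{-32568 + 44238} = \frac{7863 - 6 \left(1 - 6\right)}{-32568 + 44238} = \frac{7863 - -30}{11670} = \left(7863 + 30\right) \frac{1}{11670} = 7893 \cdot \frac{1}{11670} = \frac{2631}{3890}$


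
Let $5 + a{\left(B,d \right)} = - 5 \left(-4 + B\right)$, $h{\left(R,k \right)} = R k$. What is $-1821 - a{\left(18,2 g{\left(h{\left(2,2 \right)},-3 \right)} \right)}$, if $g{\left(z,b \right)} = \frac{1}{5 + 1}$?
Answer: $-1746$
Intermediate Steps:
$g{\left(z,b \right)} = \frac{1}{6}$
$a{\left(B,d \right)} = 15 - 5 B$ ($a{\left(B,d \right)} = -5 - 5 \left(-4 + B\right) = -5 - \left(-20 + 5 B\right) = 15 - 5 B$)
$-1821 - a{\left(18,2 g{\left(h{\left(2,2 \right)},-3 \right)} \right)} = -1821 - \left(15 - 90\right) = -1821 - -75 = -1821 + 75 = -1746$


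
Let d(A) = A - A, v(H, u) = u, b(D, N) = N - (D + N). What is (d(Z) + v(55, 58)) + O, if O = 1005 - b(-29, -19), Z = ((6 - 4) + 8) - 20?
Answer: 1034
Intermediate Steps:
b(D, N) = -D (b(D, N) = N + (-D - N) = -D)
Z = -10 (Z = (2 + 8) - 20 = 10 - 20 = -10)
O = 976 (O = 1005 - (-1)*(-29) = 1005 - 1*29 = 1005 - 29 = 976)
d(A) = 0
(d(Z) + v(55, 58)) + O = (0 + 58) + 976 = 58 + 976 = 1034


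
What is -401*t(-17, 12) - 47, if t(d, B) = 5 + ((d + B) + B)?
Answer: -4859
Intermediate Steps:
t(d, B) = 5 + d + 2*B (t(d, B) = 5 + ((B + d) + B) = 5 + (d + 2*B) = 5 + d + 2*B)
-401*t(-17, 12) - 47 = -401*(5 - 17 + 2*12) - 47 = -401*(5 - 17 + 24) - 47 = -401*12 - 47 = -4812 - 47 = -4859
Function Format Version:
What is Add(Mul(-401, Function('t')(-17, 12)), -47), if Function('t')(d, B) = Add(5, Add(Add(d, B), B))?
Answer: -4859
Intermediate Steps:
Function('t')(d, B) = Add(5, d, Mul(2, B)) (Function('t')(d, B) = Add(5, Add(Add(B, d), B)) = Add(5, Add(d, Mul(2, B))) = Add(5, d, Mul(2, B)))
Add(Mul(-401, Function('t')(-17, 12)), -47) = Add(Mul(-401, Add(5, -17, Mul(2, 12))), -47) = Add(Mul(-401, Add(5, -17, 24)), -47) = Add(Mul(-401, 12), -47) = Add(-4812, -47) = -4859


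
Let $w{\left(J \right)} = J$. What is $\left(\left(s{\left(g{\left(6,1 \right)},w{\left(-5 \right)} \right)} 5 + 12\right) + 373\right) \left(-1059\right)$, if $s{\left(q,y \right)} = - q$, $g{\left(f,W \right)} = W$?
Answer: $-402420$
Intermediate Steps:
$\left(\left(s{\left(g{\left(6,1 \right)},w{\left(-5 \right)} \right)} 5 + 12\right) + 373\right) \left(-1059\right) = \left(\left(\left(-1\right) 1 \cdot 5 + 12\right) + 373\right) \left(-1059\right) = \left(\left(\left(-1\right) 5 + 12\right) + 373\right) \left(-1059\right) = \left(\left(-5 + 12\right) + 373\right) \left(-1059\right) = \left(7 + 373\right) \left(-1059\right) = 380 \left(-1059\right) = -402420$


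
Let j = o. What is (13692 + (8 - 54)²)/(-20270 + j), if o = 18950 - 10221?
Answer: -15808/11541 ≈ -1.3697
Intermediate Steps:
o = 8729
j = 8729
(13692 + (8 - 54)²)/(-20270 + j) = (13692 + (8 - 54)²)/(-20270 + 8729) = (13692 + (-46)²)/(-11541) = (13692 + 2116)*(-1/11541) = 15808*(-1/11541) = -15808/11541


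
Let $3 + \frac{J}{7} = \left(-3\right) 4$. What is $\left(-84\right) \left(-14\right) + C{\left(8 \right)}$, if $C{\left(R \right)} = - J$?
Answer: $1281$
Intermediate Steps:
$J = -105$ ($J = -21 + 7 \left(\left(-3\right) 4\right) = -21 + 7 \left(-12\right) = -21 - 84 = -105$)
$C{\left(R \right)} = 105$ ($C{\left(R \right)} = \left(-1\right) \left(-105\right) = 105$)
$\left(-84\right) \left(-14\right) + C{\left(8 \right)} = \left(-84\right) \left(-14\right) + 105 = 1176 + 105 = 1281$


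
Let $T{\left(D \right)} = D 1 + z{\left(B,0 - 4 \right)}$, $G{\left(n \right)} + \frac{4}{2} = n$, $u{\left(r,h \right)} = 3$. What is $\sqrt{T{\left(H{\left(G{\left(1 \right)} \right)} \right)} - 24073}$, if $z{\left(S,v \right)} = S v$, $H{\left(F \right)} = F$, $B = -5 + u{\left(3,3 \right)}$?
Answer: $3 i \sqrt{2674} \approx 155.13 i$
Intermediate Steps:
$G{\left(n \right)} = -2 + n$
$B = -2$ ($B = -5 + 3 = -2$)
$T{\left(D \right)} = 8 + D$ ($T{\left(D \right)} = D 1 - 2 \left(0 - 4\right) = D - -8 = D + 8 = 8 + D$)
$\sqrt{T{\left(H{\left(G{\left(1 \right)} \right)} \right)} - 24073} = \sqrt{\left(8 + \left(-2 + 1\right)\right) - 24073} = \sqrt{\left(8 - 1\right) - 24073} = \sqrt{7 - 24073} = \sqrt{-24066} = 3 i \sqrt{2674}$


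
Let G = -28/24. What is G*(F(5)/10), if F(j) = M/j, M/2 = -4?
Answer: 14/75 ≈ 0.18667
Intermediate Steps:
M = -8 (M = 2*(-4) = -8)
F(j) = -8/j
G = -7/6 (G = -28*1/24 = -7/6 ≈ -1.1667)
G*(F(5)/10) = -7*(-8/5)/(6*10) = -7*(-8*⅕)/(6*10) = -(-28)/(15*10) = -7/6*(-4/25) = 14/75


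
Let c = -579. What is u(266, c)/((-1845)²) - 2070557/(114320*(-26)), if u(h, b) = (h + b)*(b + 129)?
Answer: 33186129173/44968229280 ≈ 0.73799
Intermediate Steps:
u(h, b) = (129 + b)*(b + h) (u(h, b) = (b + h)*(129 + b) = (129 + b)*(b + h))
u(266, c)/((-1845)²) - 2070557/(114320*(-26)) = ((-579)² + 129*(-579) + 129*266 - 579*266)/((-1845)²) - 2070557/(114320*(-26)) = (335241 - 74691 + 34314 - 154014)/3404025 - 2070557/(-2972320) = 140850*(1/3404025) - 2070557*(-1/2972320) = 626/15129 + 2070557/2972320 = 33186129173/44968229280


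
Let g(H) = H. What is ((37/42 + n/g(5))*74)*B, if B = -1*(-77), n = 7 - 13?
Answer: -27269/15 ≈ -1817.9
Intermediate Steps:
n = -6
B = 77
((37/42 + n/g(5))*74)*B = ((37/42 - 6/5)*74)*77 = -67/210*74*77 = -2479/105*77 = -27269/15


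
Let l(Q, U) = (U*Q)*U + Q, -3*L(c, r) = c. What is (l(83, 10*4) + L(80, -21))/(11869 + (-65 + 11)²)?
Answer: 398569/44355 ≈ 8.9859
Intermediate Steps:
L(c, r) = -c/3
l(Q, U) = Q + Q*U² (l(Q, U) = (Q*U)*U + Q = Q*U² + Q = Q + Q*U²)
(l(83, 10*4) + L(80, -21))/(11869 + (-65 + 11)²) = (83*(1 + (10*4)²) - ⅓*80)/(11869 + (-65 + 11)²) = (83*(1 + 40²) - 80/3)/(11869 + (-54)²) = (83*(1 + 1600) - 80/3)/(11869 + 2916) = (83*1601 - 80/3)/14785 = (132883 - 80/3)*(1/14785) = (398569/3)*(1/14785) = 398569/44355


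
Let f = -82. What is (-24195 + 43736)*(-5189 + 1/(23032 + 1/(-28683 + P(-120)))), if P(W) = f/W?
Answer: -4019088595150435013/39636666988 ≈ -1.0140e+8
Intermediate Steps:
P(W) = -82/W
(-24195 + 43736)*(-5189 + 1/(23032 + 1/(-28683 + P(-120)))) = (-24195 + 43736)*(-5189 + 1/(23032 + 1/(-28683 - 82/(-120)))) = 19541*(-5189 + 1/(23032 + 1/(-28683 - 82*(-1/120)))) = 19541*(-5189 + 1/(23032 + 1/(-28683 + 41/60))) = 19541*(-5189 + 1/(23032 + 1/(-1720939/60))) = 19541*(-5189 + 1/(23032 - 60/1720939)) = 19541*(-5189 + 1/(39636666988/1720939)) = 19541*(-5189 + 1720939/39636666988) = 19541*(-205674663279793/39636666988) = -4019088595150435013/39636666988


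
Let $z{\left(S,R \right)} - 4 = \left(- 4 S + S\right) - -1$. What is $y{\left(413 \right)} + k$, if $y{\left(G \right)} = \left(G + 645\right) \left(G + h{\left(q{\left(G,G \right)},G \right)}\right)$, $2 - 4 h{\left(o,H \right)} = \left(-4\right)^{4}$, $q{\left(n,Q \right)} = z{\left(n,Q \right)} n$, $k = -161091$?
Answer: $208680$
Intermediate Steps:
$z{\left(S,R \right)} = 5 - 3 S$ ($z{\left(S,R \right)} = 4 + \left(\left(- 4 S + S\right) - -1\right) = 4 - \left(-1 + 3 S\right) = 5 - 3 S$)
$q{\left(n,Q \right)} = n \left(5 - 3 n\right)$ ($q{\left(n,Q \right)} = \left(5 - 3 n\right) n = n \left(5 - 3 n\right)$)
$h{\left(o,H \right)} = - \frac{127}{2}$ ($h{\left(o,H \right)} = \frac{1}{2} - \frac{\left(-4\right)^{4}}{4} = \frac{1}{2} - 64 = - \frac{127}{2}$)
$y{\left(G \right)} = \left(645 + G\right) \left(- \frac{127}{2} + G\right)$ ($y{\left(G \right)} = \left(G + 645\right) \left(G - \frac{127}{2}\right) = \left(645 + G\right) \left(- \frac{127}{2} + G\right)$)
$y{\left(413 \right)} + k = \left(- \frac{81915}{2} + 413^{2} + \frac{1163}{2} \cdot 413\right) - 161091 = \left(- \frac{81915}{2} + 170569 + \frac{480319}{2}\right) - 161091 = 369771 - 161091 = 208680$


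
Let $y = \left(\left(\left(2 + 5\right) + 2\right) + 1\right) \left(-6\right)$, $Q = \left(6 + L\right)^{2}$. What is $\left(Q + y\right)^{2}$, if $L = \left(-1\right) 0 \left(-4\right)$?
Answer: $576$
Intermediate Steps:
$L = 0$ ($L = 0 \left(-4\right) = 0$)
$Q = 36$ ($Q = \left(6 + 0\right)^{2} = 6^{2} = 36$)
$y = -60$ ($y = \left(\left(7 + 2\right) + 1\right) \left(-6\right) = \left(9 + 1\right) \left(-6\right) = 10 \left(-6\right) = -60$)
$\left(Q + y\right)^{2} = \left(36 - 60\right)^{2} = \left(-24\right)^{2} = 576$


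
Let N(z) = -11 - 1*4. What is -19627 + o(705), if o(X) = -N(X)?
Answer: -19612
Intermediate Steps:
N(z) = -15 (N(z) = -11 - 4 = -15)
o(X) = 15 (o(X) = -1*(-15) = 15)
-19627 + o(705) = -19627 + 15 = -19612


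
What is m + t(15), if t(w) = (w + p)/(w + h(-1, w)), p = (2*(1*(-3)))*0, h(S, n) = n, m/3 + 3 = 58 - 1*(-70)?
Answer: 751/2 ≈ 375.50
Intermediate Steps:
m = 375 (m = -9 + 3*(58 - 1*(-70)) = -9 + 3*(58 + 70) = -9 + 3*128 = -9 + 384 = 375)
p = 0 (p = (2*(-3))*0 = -6*0 = 0)
t(w) = ½ (t(w) = (w + 0)/(w + w) = w/((2*w)) = w*(1/(2*w)) = ½)
m + t(15) = 375 + ½ = 751/2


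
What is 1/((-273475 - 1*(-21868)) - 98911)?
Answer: -1/350518 ≈ -2.8529e-6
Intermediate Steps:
1/((-273475 - 1*(-21868)) - 98911) = 1/((-273475 + 21868) - 98911) = 1/(-251607 - 98911) = 1/(-350518) = -1/350518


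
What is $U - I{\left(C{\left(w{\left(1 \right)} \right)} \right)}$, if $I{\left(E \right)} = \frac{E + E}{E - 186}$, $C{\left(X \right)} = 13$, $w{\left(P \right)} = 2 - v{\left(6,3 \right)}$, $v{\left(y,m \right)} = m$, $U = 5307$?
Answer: $\frac{918137}{173} \approx 5307.1$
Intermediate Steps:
$w{\left(P \right)} = -1$ ($w{\left(P \right)} = 2 - 3 = -1$)
$I{\left(E \right)} = \frac{2 E}{-186 + E}$
$U - I{\left(C{\left(w{\left(1 \right)} \right)} \right)} = 5307 - 2 \cdot 13 \frac{1}{-186 + 13} = 5307 - 2 \cdot 13 \frac{1}{-173} = 5307 - 2 \cdot 13 \left(- \frac{1}{173}\right) = 5307 - - \frac{26}{173} = 5307 + \frac{26}{173} = \frac{918137}{173}$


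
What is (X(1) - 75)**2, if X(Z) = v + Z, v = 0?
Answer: 5476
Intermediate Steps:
X(Z) = Z (X(Z) = 0 + Z = Z)
(X(1) - 75)**2 = (1 - 75)**2 = (-74)**2 = 5476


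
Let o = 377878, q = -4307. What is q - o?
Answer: -382185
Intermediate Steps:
q - o = -4307 - 1*377878 = -4307 - 377878 = -382185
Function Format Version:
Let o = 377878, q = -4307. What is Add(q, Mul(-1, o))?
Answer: -382185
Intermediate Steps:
Add(q, Mul(-1, o)) = Add(-4307, Mul(-1, 377878)) = Add(-4307, -377878) = -382185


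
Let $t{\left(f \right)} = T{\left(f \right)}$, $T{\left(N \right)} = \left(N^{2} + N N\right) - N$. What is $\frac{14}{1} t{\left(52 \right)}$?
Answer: $74984$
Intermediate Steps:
$T{\left(N \right)} = - N + 2 N^{2}$ ($T{\left(N \right)} = \left(N^{2} + N^{2}\right) - N = 2 N^{2} - N = - N + 2 N^{2}$)
$t{\left(f \right)} = f \left(-1 + 2 f\right)$
$\frac{14}{1} t{\left(52 \right)} = \frac{14}{1} \cdot 52 \left(-1 + 2 \cdot 52\right) = 14 \cdot 1 \cdot 52 \left(-1 + 104\right) = 14 \cdot 52 \cdot 103 = 14 \cdot 5356 = 74984$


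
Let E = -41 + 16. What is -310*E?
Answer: 7750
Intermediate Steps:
E = -25
-310*E = -310*(-25) = 7750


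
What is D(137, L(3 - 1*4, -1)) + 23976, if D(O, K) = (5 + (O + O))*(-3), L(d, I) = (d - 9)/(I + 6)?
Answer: 23139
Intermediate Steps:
L(d, I) = (-9 + d)/(6 + I)
D(O, K) = -15 - 6*O (D(O, K) = (5 + 2*O)*(-3) = -15 - 6*O)
D(137, L(3 - 1*4, -1)) + 23976 = (-15 - 6*137) + 23976 = (-15 - 822) + 23976 = -837 + 23976 = 23139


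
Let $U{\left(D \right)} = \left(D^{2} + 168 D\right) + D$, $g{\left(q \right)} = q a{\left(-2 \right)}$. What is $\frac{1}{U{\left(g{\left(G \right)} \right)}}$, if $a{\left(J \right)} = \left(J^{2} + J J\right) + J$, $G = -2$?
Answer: $- \frac{1}{1884} \approx -0.00053079$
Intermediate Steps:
$a{\left(J \right)} = J + 2 J^{2}$ ($a{\left(J \right)} = \left(J^{2} + J^{2}\right) + J = 2 J^{2} + J = J + 2 J^{2}$)
$g{\left(q \right)} = 6 q$ ($g{\left(q \right)} = q \left(- 2 \left(1 + 2 \left(-2\right)\right)\right) = q \left(- 2 \left(1 - 4\right)\right) = q \left(\left(-2\right) \left(-3\right)\right) = q 6 = 6 q$)
$U{\left(D \right)} = D^{2} + 169 D$
$\frac{1}{U{\left(g{\left(G \right)} \right)}} = \frac{1}{6 \left(-2\right) \left(169 + 6 \left(-2\right)\right)} = \frac{1}{\left(-12\right) \left(169 - 12\right)} = \frac{1}{\left(-12\right) 157} = \frac{1}{-1884} = - \frac{1}{1884}$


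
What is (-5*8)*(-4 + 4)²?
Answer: 0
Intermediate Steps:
(-5*8)*(-4 + 4)² = -40*0² = -40*0 = 0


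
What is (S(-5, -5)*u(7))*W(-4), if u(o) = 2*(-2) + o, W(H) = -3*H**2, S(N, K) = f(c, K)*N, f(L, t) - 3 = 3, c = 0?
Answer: 4320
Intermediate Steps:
f(L, t) = 6 (f(L, t) = 3 + 3 = 6)
S(N, K) = 6*N
u(o) = -4 + o
(S(-5, -5)*u(7))*W(-4) = ((6*(-5))*(-4 + 7))*(-3*(-4)**2) = (-30*3)*(-3*16) = -90*(-48) = 4320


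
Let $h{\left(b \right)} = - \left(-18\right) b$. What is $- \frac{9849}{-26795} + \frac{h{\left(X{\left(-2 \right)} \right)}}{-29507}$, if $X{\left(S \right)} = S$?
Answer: $\frac{291579063}{790640065} \approx 0.36879$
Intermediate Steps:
$h{\left(b \right)} = 18 b$
$- \frac{9849}{-26795} + \frac{h{\left(X{\left(-2 \right)} \right)}}{-29507} = - \frac{9849}{-26795} + \frac{18 \left(-2\right)}{-29507} = \left(-9849\right) \left(- \frac{1}{26795}\right) - - \frac{36}{29507} = \frac{9849}{26795} + \frac{36}{29507} = \frac{291579063}{790640065}$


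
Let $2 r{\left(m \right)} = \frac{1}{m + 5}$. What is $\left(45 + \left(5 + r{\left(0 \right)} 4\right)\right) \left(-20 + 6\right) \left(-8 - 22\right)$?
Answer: $21168$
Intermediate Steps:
$r{\left(m \right)} = \frac{1}{2 \left(5 + m\right)}$ ($r{\left(m \right)} = \frac{1}{2 \left(m + 5\right)} = \frac{1}{2 \left(5 + m\right)}$)
$\left(45 + \left(5 + r{\left(0 \right)} 4\right)\right) \left(-20 + 6\right) \left(-8 - 22\right) = \left(45 + \left(5 + \frac{1}{2 \left(5 + 0\right)} 4\right)\right) \left(-20 + 6\right) \left(-8 - 22\right) = \left(45 + \left(5 + \frac{1}{2 \cdot 5} \cdot 4\right)\right) \left(\left(-14\right) \left(-30\right)\right) = \left(45 + \left(5 + \frac{1}{2} \cdot \frac{1}{5} \cdot 4\right)\right) 420 = \left(45 + \left(5 + \frac{1}{10} \cdot 4\right)\right) 420 = \left(45 + \left(5 + \frac{2}{5}\right)\right) 420 = \left(45 + \frac{27}{5}\right) 420 = \frac{252}{5} \cdot 420 = 21168$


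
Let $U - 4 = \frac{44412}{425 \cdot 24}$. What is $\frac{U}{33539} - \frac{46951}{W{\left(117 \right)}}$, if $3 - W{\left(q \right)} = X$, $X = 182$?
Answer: $\frac{1338487421729}{5102958850} \approx 262.3$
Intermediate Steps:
$W{\left(q \right)} = -179$ ($W{\left(q \right)} = 3 - 182 = -179$)
$U = \frac{7101}{850}$ ($U = 4 + \frac{44412}{425 \cdot 24} = 4 + \frac{44412}{10200} = 4 + 44412 \cdot \frac{1}{10200} = 4 + \frac{3701}{850} = \frac{7101}{850} \approx 8.3541$)
$\frac{U}{33539} - \frac{46951}{W{\left(117 \right)}} = \frac{7101}{850 \cdot 33539} - \frac{46951}{-179} = \frac{7101}{850} \cdot \frac{1}{33539} - - \frac{46951}{179} = \frac{7101}{28508150} + \frac{46951}{179} = \frac{1338487421729}{5102958850}$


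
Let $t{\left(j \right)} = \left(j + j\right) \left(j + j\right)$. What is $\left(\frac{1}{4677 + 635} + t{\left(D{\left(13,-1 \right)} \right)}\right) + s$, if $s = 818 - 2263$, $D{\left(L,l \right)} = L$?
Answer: $- \frac{4084927}{5312} \approx -769.0$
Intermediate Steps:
$s = -1445$ ($s = 818 - 2263 = -1445$)
$t{\left(j \right)} = 4 j^{2}$ ($t{\left(j \right)} = 2 j 2 j = 4 j^{2}$)
$\left(\frac{1}{4677 + 635} + t{\left(D{\left(13,-1 \right)} \right)}\right) + s = \left(\frac{1}{4677 + 635} + 4 \cdot 13^{2}\right) - 1445 = \left(\frac{1}{5312} + 4 \cdot 169\right) - 1445 = \left(\frac{1}{5312} + 676\right) - 1445 = \frac{3590913}{5312} - 1445 = - \frac{4084927}{5312}$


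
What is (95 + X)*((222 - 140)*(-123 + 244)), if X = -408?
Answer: -3105586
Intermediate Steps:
(95 + X)*((222 - 140)*(-123 + 244)) = (95 - 408)*((222 - 140)*(-123 + 244)) = -25666*121 = -313*9922 = -3105586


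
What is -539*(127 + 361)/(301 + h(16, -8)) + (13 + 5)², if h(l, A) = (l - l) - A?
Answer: -162916/309 ≈ -527.24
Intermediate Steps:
h(l, A) = -A (h(l, A) = 0 - A = -A)
-539*(127 + 361)/(301 + h(16, -8)) + (13 + 5)² = -539*(127 + 361)/(301 - 1*(-8)) + (13 + 5)² = -263032/(301 + 8) + 18² = -263032/309 + 324 = -162916/309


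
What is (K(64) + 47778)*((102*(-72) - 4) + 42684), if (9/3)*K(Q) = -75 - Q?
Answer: 5059938520/3 ≈ 1.6866e+9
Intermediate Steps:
K(Q) = -25 - Q/3 (K(Q) = (-75 - Q)/3 = -25 - Q/3)
(K(64) + 47778)*((102*(-72) - 4) + 42684) = ((-25 - 1/3*64) + 47778)*((102*(-72) - 4) + 42684) = ((-25 - 64/3) + 47778)*((-7344 - 4) + 42684) = (-139/3 + 47778)*(-7348 + 42684) = (143195/3)*35336 = 5059938520/3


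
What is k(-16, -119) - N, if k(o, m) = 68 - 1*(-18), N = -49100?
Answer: 49186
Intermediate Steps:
k(o, m) = 86 (k(o, m) = 68 + 18 = 86)
k(-16, -119) - N = 86 - 1*(-49100) = 86 + 49100 = 49186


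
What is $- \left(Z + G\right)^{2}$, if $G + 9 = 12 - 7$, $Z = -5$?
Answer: $-81$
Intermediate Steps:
$G = -4$ ($G = -9 + \left(12 - 7\right) = -9 + 5 = -4$)
$- \left(Z + G\right)^{2} = - \left(-5 - 4\right)^{2} = - \left(-9\right)^{2} = \left(-1\right) 81 = -81$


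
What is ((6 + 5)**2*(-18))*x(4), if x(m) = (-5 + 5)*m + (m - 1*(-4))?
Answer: -17424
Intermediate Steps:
x(m) = 4 + m (x(m) = 0*m + (m + 4) = 0 + (4 + m) = 4 + m)
((6 + 5)**2*(-18))*x(4) = ((6 + 5)**2*(-18))*(4 + 4) = (11**2*(-18))*8 = (121*(-18))*8 = -2178*8 = -17424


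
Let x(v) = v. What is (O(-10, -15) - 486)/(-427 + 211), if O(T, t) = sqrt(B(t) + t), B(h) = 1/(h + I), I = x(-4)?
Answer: 9/4 - I*sqrt(5434)/4104 ≈ 2.25 - 0.017962*I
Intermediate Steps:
I = -4
B(h) = 1/(-4 + h) (B(h) = 1/(h - 4) = 1/(-4 + h))
O(T, t) = sqrt(t + 1/(-4 + t)) (O(T, t) = sqrt(1/(-4 + t) + t) = sqrt(t + 1/(-4 + t)))
(O(-10, -15) - 486)/(-427 + 211) = (sqrt((1 - 15*(-4 - 15))/(-4 - 15)) - 486)/(-427 + 211) = (sqrt((1 - 15*(-19))/(-19)) - 486)/(-216) = (sqrt(-(1 + 285)/19) - 486)*(-1/216) = (sqrt(-1/19*286) - 486)*(-1/216) = (sqrt(-286/19) - 486)*(-1/216) = (I*sqrt(5434)/19 - 486)*(-1/216) = (-486 + I*sqrt(5434)/19)*(-1/216) = 9/4 - I*sqrt(5434)/4104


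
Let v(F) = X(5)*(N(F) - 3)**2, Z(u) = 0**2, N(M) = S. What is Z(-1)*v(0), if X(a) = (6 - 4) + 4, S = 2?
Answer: 0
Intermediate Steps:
N(M) = 2
Z(u) = 0
X(a) = 6 (X(a) = 2 + 4 = 6)
v(F) = 6 (v(F) = 6*(2 - 3)**2 = 6*(-1)**2 = 6*1 = 6)
Z(-1)*v(0) = 0*6 = 0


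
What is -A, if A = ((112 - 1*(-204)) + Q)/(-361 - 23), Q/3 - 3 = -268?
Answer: -479/384 ≈ -1.2474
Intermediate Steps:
Q = -795 (Q = 9 + 3*(-268) = 9 - 804 = -795)
A = 479/384 (A = ((112 - 1*(-204)) - 795)/(-361 - 23) = ((112 + 204) - 795)/(-384) = (316 - 795)*(-1/384) = -479*(-1/384) = 479/384 ≈ 1.2474)
-A = -1*479/384 = -479/384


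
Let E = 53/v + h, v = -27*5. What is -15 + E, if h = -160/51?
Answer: -42526/2295 ≈ -18.530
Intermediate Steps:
v = -135
h = -160/51 (h = -160*1/51 = -160/51 ≈ -3.1373)
E = -8101/2295 (E = 53/(-135) - 160/51 = 53*(-1/135) - 160/51 = -53/135 - 160/51 = -8101/2295 ≈ -3.5298)
-15 + E = -15 - 8101/2295 = -42526/2295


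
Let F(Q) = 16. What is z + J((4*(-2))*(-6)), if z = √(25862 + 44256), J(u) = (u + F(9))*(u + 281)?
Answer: 21056 + √70118 ≈ 21321.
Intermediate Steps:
J(u) = (16 + u)*(281 + u) (J(u) = (u + 16)*(u + 281) = (16 + u)*(281 + u))
z = √70118 ≈ 264.80
z + J((4*(-2))*(-6)) = √70118 + (4496 + ((4*(-2))*(-6))² + 297*((4*(-2))*(-6))) = √70118 + (4496 + (-8*(-6))² + 297*(-8*(-6))) = √70118 + (4496 + 48² + 297*48) = √70118 + (4496 + 2304 + 14256) = √70118 + 21056 = 21056 + √70118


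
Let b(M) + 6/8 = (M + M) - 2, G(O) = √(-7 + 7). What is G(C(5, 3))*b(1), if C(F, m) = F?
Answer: 0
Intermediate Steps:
G(O) = 0 (G(O) = √0 = 0)
b(M) = -11/4 + 2*M (b(M) = -¾ + ((M + M) - 2) = -¾ + (2*M - 2) = -¾ + (-2 + 2*M) = -11/4 + 2*M)
G(C(5, 3))*b(1) = 0*(-11/4 + 2*1) = 0*(-11/4 + 2) = 0*(-¾) = 0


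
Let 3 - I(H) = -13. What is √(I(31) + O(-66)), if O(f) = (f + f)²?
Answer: 4*√1090 ≈ 132.06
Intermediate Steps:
I(H) = 16 (I(H) = 3 - 1*(-13) = 3 + 13 = 16)
O(f) = 4*f² (O(f) = (2*f)² = 4*f²)
√(I(31) + O(-66)) = √(16 + 4*(-66)²) = √(16 + 4*4356) = √(16 + 17424) = √17440 = 4*√1090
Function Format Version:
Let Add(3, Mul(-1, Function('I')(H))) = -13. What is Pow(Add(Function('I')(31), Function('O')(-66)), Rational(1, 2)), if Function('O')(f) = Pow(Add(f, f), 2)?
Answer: Mul(4, Pow(1090, Rational(1, 2))) ≈ 132.06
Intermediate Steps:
Function('I')(H) = 16 (Function('I')(H) = Add(3, Mul(-1, -13)) = Add(3, 13) = 16)
Function('O')(f) = Mul(4, Pow(f, 2)) (Function('O')(f) = Pow(Mul(2, f), 2) = Mul(4, Pow(f, 2)))
Pow(Add(Function('I')(31), Function('O')(-66)), Rational(1, 2)) = Pow(Add(16, Mul(4, Pow(-66, 2))), Rational(1, 2)) = Pow(Add(16, Mul(4, 4356)), Rational(1, 2)) = Pow(Add(16, 17424), Rational(1, 2)) = Pow(17440, Rational(1, 2)) = Mul(4, Pow(1090, Rational(1, 2)))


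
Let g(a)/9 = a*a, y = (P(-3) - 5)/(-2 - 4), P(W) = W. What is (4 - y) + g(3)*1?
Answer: 251/3 ≈ 83.667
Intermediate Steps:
y = 4/3 (y = (-3 - 5)/(-2 - 4) = -8/(-6) = -8*(-⅙) = 4/3 ≈ 1.3333)
g(a) = 9*a² (g(a) = 9*(a*a) = 9*a²)
(4 - y) + g(3)*1 = (4 - 1*4/3) + (9*3²)*1 = (4 - 4/3) + (9*9)*1 = 8/3 + 81*1 = 8/3 + 81 = 251/3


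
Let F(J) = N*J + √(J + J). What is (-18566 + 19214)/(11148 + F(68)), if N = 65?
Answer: 420336/10098437 - 54*√34/10098437 ≈ 0.041593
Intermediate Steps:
F(J) = 65*J + √2*√J (F(J) = 65*J + √(J + J) = 65*J + √(2*J) = 65*J + √2*√J)
(-18566 + 19214)/(11148 + F(68)) = (-18566 + 19214)/(11148 + (65*68 + √2*√68)) = 648/(11148 + (4420 + √2*(2*√17))) = 648/(11148 + (4420 + 2*√34)) = 648/(15568 + 2*√34)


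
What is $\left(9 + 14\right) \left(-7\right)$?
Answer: $-161$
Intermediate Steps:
$\left(9 + 14\right) \left(-7\right) = 23 \left(-7\right) = -161$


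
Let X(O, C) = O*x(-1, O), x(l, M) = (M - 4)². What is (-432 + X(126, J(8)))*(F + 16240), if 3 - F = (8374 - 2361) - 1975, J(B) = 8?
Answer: 22883789160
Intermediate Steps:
x(l, M) = (-4 + M)²
F = -4035 (F = 3 - ((8374 - 2361) - 1975) = 3 - (6013 - 1975) = 3 - 1*4038 = 3 - 4038 = -4035)
X(O, C) = O*(-4 + O)²
(-432 + X(126, J(8)))*(F + 16240) = (-432 + 126*(-4 + 126)²)*(-4035 + 16240) = (-432 + 126*122²)*12205 = (-432 + 126*14884)*12205 = (-432 + 1875384)*12205 = 1874952*12205 = 22883789160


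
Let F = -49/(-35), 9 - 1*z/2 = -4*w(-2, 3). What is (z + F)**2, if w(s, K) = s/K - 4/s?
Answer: 203401/225 ≈ 904.00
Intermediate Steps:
w(s, K) = -4/s + s/K
z = 86/3 (z = 18 - (-8)*(-4/(-2) - 2/3) = 18 - (-8)*(-4*(-1/2) - 2*1/3) = 18 - (-8)*(2 - 2/3) = 18 - (-8)*4/3 = 18 - 2*(-16/3) = 18 + 32/3 = 86/3 ≈ 28.667)
F = 7/5 (F = -49*(-1/35) = 7/5 ≈ 1.4000)
(z + F)**2 = (86/3 + 7/5)**2 = (451/15)**2 = 203401/225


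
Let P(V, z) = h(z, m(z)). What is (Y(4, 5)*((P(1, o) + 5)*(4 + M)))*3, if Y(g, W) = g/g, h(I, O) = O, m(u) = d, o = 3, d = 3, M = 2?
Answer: 144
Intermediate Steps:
m(u) = 3
Y(g, W) = 1
P(V, z) = 3
(Y(4, 5)*((P(1, o) + 5)*(4 + M)))*3 = (1*((3 + 5)*(4 + 2)))*3 = (1*(8*6))*3 = (1*48)*3 = 48*3 = 144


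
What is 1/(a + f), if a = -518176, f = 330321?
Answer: -1/187855 ≈ -5.3233e-6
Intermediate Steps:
1/(a + f) = 1/(-518176 + 330321) = 1/(-187855) = -1/187855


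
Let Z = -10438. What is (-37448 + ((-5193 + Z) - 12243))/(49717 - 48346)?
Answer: -21774/457 ≈ -47.646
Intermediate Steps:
(-37448 + ((-5193 + Z) - 12243))/(49717 - 48346) = (-37448 + ((-5193 - 10438) - 12243))/(49717 - 48346) = (-37448 + (-15631 - 12243))/1371 = (-37448 - 27874)*(1/1371) = -65322*1/1371 = -21774/457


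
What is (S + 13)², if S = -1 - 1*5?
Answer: 49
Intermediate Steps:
S = -6 (S = -1 - 5 = -6)
(S + 13)² = (-6 + 13)² = 7² = 49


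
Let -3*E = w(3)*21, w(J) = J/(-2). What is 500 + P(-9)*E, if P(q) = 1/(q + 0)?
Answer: 2993/6 ≈ 498.83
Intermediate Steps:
w(J) = -J/2 (w(J) = J*(-1/2) = -J/2)
P(q) = 1/q
E = 21/2 (E = -(-1/2*3)*21/3 = -(-1)*21/2 = -1/3*(-63/2) = 21/2 ≈ 10.500)
500 + P(-9)*E = 500 + (21/2)/(-9) = 500 - 1/9*21/2 = 500 - 7/6 = 2993/6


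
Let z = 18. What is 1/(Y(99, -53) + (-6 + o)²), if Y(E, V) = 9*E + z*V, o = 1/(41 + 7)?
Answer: -2304/62783 ≈ -0.036698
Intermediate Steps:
o = 1/48 ≈ 0.020833
Y(E, V) = 9*E + 18*V
1/(Y(99, -53) + (-6 + o)²) = 1/((9*99 + 18*(-53)) + (-6 + 1/48)²) = 1/((891 - 954) + (-287/48)²) = 1/(-63 + 82369/2304) = 1/(-62783/2304) = -2304/62783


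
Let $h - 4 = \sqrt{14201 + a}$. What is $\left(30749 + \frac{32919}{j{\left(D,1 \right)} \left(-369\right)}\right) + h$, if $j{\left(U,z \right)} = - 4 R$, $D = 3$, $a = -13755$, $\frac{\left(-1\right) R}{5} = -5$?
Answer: $\frac{378272873}{12300} + \sqrt{446} \approx 30775.0$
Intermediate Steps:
$R = 25$ ($R = \left(-5\right) \left(-5\right) = 25$)
$h = 4 + \sqrt{446}$ ($h = 4 + \sqrt{14201 - 13755} = 4 + \sqrt{446} \approx 25.119$)
$j{\left(U,z \right)} = -100$ ($j{\left(U,z \right)} = \left(-4\right) 25 = -100$)
$\left(30749 + \frac{32919}{j{\left(D,1 \right)} \left(-369\right)}\right) + h = \left(30749 + \frac{32919}{\left(-100\right) \left(-369\right)}\right) + \left(4 + \sqrt{446}\right) = \left(30749 + \frac{32919}{36900}\right) + \left(4 + \sqrt{446}\right) = \left(30749 + 32919 \cdot \frac{1}{36900}\right) + \left(4 + \sqrt{446}\right) = \left(30749 + \frac{10973}{12300}\right) + \left(4 + \sqrt{446}\right) = \frac{378223673}{12300} + \left(4 + \sqrt{446}\right) = \frac{378272873}{12300} + \sqrt{446}$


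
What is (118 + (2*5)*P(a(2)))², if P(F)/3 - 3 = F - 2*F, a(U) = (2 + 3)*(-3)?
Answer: 432964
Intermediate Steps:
a(U) = -15 (a(U) = 5*(-3) = -15)
P(F) = 9 - 3*F (P(F) = 9 + 3*(F - 2*F) = 9 + 3*(-F) = 9 - 3*F)
(118 + (2*5)*P(a(2)))² = (118 + (2*5)*(9 - 3*(-15)))² = (118 + 10*(9 + 45))² = (118 + 10*54)² = (118 + 540)² = 658² = 432964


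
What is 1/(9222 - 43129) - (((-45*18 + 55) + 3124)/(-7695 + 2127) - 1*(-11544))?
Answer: -2179359647629/188794176 ≈ -11544.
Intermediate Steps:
1/(9222 - 43129) - (((-45*18 + 55) + 3124)/(-7695 + 2127) - 1*(-11544)) = 1/(-33907) - (((-810 + 55) + 3124)/(-5568) + 11544) = -1/33907 - ((-755 + 3124)*(-1/5568) + 11544) = -1/33907 - (2369*(-1/5568) + 11544) = -1/33907 - (-2369/5568 + 11544) = -1/33907 - 1*64274623/5568 = -1/33907 - 64274623/5568 = -2179359647629/188794176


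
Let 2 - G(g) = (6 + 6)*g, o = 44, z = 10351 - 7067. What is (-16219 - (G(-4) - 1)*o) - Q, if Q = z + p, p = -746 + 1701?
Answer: -22614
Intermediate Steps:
z = 3284
p = 955
Q = 4239 (Q = 3284 + 955 = 4239)
G(g) = 2 - 12*g (G(g) = 2 - (6 + 6)*g = 2 - 12*g)
(-16219 - (G(-4) - 1)*o) - Q = (-16219 - ((2 - 12*(-4)) - 1)*44) - 1*4239 = (-16219 - ((2 + 48) - 1)*44) - 4239 = (-16219 - (50 - 1)*44) - 4239 = (-16219 - 49*44) - 4239 = (-16219 - 1*2156) - 4239 = (-16219 - 2156) - 4239 = -18375 - 4239 = -22614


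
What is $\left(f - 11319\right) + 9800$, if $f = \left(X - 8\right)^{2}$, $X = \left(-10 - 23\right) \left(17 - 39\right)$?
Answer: $514005$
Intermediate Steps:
$X = 726$ ($X = \left(-33\right) \left(-22\right) = 726$)
$f = 515524$ ($f = \left(726 - 8\right)^{2} = 718^{2} = 515524$)
$\left(f - 11319\right) + 9800 = \left(515524 - 11319\right) + 9800 = 504205 + 9800 = 514005$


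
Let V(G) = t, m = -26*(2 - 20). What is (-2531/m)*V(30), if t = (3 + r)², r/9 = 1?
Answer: -10124/13 ≈ -778.77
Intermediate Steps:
r = 9 (r = 9*1 = 9)
m = 468 (m = -26*(-18) = 468)
t = 144 (t = (3 + 9)² = 12² = 144)
V(G) = 144
(-2531/m)*V(30) = -2531/468*144 = -10124/13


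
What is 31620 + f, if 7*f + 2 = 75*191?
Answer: 235663/7 ≈ 33666.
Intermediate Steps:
f = 14323/7 (f = -2/7 + (75*191)/7 = -2/7 + (⅐)*14325 = -2/7 + 14325/7 = 14323/7 ≈ 2046.1)
31620 + f = 31620 + 14323/7 = 235663/7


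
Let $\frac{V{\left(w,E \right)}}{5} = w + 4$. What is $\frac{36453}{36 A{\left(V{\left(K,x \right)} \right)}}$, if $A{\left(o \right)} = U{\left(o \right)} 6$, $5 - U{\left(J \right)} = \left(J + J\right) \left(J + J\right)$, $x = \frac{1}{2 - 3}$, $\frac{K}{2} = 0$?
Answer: $- \frac{419}{3960} \approx -0.10581$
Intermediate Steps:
$K = 0$ ($K = 2 \cdot 0 = 0$)
$x = -1$ ($x = \frac{1}{-1} = -1$)
$U{\left(J \right)} = 5 - 4 J^{2}$ ($U{\left(J \right)} = 5 - \left(J + J\right) \left(J + J\right) = 5 - 2 J 2 J = 5 - 4 J^{2}$)
$V{\left(w,E \right)} = 20 + 5 w$ ($V{\left(w,E \right)} = 5 \left(w + 4\right) = 5 \left(4 + w\right) = 20 + 5 w$)
$A{\left(o \right)} = 30 - 24 o^{2}$ ($A{\left(o \right)} = \left(5 - 4 o^{2}\right) 6 = 30 - 24 o^{2}$)
$\frac{36453}{36 A{\left(V{\left(K,x \right)} \right)}} = \frac{36453}{36 \left(30 - 24 \left(20 + 5 \cdot 0\right)^{2}\right)} = \frac{36453}{36 \left(30 - 24 \left(20 + 0\right)^{2}\right)} = \frac{36453}{36 \left(30 - 24 \cdot 20^{2}\right)} = \frac{36453}{36 \left(30 - 9600\right)} = \frac{36453}{36 \left(-9570\right)} = \frac{36453}{-344520} = 36453 \left(- \frac{1}{344520}\right) = - \frac{419}{3960}$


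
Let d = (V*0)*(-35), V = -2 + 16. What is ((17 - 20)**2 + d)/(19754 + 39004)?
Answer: 3/19586 ≈ 0.00015317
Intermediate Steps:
V = 14
d = 0 (d = (14*0)*(-35) = 0*(-35) = 0)
((17 - 20)**2 + d)/(19754 + 39004) = ((17 - 20)**2 + 0)/(19754 + 39004) = ((-3)**2 + 0)/58758 = (9 + 0)*(1/58758) = 9*(1/58758) = 3/19586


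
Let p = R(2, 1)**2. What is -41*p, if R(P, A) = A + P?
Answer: -369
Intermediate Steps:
p = 9 (p = (1 + 2)**2 = 3**2 = 9)
-41*p = -41*9 = -369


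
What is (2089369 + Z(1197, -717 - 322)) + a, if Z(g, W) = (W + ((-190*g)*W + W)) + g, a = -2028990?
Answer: 236359268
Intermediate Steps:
Z(g, W) = g + 2*W - 190*W*g (Z(g, W) = (W + (-190*W*g + W)) + g = (W + (W - 190*W*g)) + g = (2*W - 190*W*g) + g = g + 2*W - 190*W*g)
(2089369 + Z(1197, -717 - 322)) + a = (2089369 + (1197 + 2*(-717 - 322) - 190*(-717 - 322)*1197)) - 2028990 = (2089369 + (1197 + 2*(-1039) - 190*(-1039)*1197)) - 2028990 = (2089369 + (1197 - 2078 + 236299770)) - 2028990 = (2089369 + 236298889) - 2028990 = 238388258 - 2028990 = 236359268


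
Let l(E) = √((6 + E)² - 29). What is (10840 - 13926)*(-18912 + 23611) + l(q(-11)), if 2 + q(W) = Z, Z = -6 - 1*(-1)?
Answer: -14501114 + 2*I*√7 ≈ -1.4501e+7 + 5.2915*I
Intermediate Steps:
Z = -5 (Z = -6 + 1 = -5)
q(W) = -7 (q(W) = -2 - 5 = -7)
l(E) = √(-29 + (6 + E)²)
(10840 - 13926)*(-18912 + 23611) + l(q(-11)) = (10840 - 13926)*(-18912 + 23611) + √(-29 + (6 - 7)²) = -3086*4699 + √(-29 + (-1)²) = -14501114 + √(-29 + 1) = -14501114 + √(-28) = -14501114 + 2*I*√7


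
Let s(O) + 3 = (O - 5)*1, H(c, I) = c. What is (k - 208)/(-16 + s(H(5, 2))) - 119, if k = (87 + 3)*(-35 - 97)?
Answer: 9827/19 ≈ 517.21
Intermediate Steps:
k = -11880 (k = 90*(-132) = -11880)
s(O) = -8 + O (s(O) = -3 + (O - 5)*1 = -3 + (-5 + O)*1 = -3 + (-5 + O) = -8 + O)
(k - 208)/(-16 + s(H(5, 2))) - 119 = (-11880 - 208)/(-16 + (-8 + 5)) - 119 = -12088/(-16 - 3) - 119 = -12088/(-19) - 119 = -12088*(-1/19) - 119 = 12088/19 - 119 = 9827/19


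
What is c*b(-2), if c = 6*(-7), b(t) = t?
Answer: 84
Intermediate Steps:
c = -42
c*b(-2) = -42*(-2) = 84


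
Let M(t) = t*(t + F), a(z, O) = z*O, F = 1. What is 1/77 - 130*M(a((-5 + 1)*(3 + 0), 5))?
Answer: -35435399/77 ≈ -4.6020e+5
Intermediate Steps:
a(z, O) = O*z
M(t) = t*(1 + t) (M(t) = t*(t + 1) = t*(1 + t))
1/77 - 130*M(a((-5 + 1)*(3 + 0), 5)) = 1/77 - 130*5*((-5 + 1)*(3 + 0))*(1 + 5*((-5 + 1)*(3 + 0))) = 1/77 - 130*5*(-4*3)*(1 + 5*(-4*3)) = 1/77 - 130*5*(-12)*(1 + 5*(-12)) = 1/77 - (-7800)*(1 - 60) = 1/77 - (-7800)*(-59) = 1/77 - 130*3540 = 1/77 - 460200 = -35435399/77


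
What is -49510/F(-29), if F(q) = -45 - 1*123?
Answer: 24755/84 ≈ 294.70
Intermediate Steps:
F(q) = -168 (F(q) = -45 - 123 = -168)
-49510/F(-29) = -49510/(-168) = -49510*(-1/168) = 24755/84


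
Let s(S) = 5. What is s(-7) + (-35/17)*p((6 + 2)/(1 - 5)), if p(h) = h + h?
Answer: 225/17 ≈ 13.235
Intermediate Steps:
p(h) = 2*h
s(-7) + (-35/17)*p((6 + 2)/(1 - 5)) = 5 + (-35/17)*(2*((6 + 2)/(1 - 5))) = 5 + (-35*1/17)*(2*(8/(-4))) = 5 - 70*8*(-1/4)/17 = 5 - 70*(-2)/17 = 5 - 35/17*(-4) = 5 + 140/17 = 225/17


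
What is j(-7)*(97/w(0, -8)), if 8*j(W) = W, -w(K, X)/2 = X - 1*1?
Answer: -679/144 ≈ -4.7153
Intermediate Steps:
w(K, X) = 2 - 2*X (w(K, X) = -2*(X - 1*1) = -2*(X - 1) = -2*(-1 + X) = 2 - 2*X)
j(W) = W/8
j(-7)*(97/w(0, -8)) = ((⅛)*(-7))*(97/(2 - 2*(-8))) = -679/(8*(2 + 16)) = -679/(8*18) = -7/8*97/18 = -679/144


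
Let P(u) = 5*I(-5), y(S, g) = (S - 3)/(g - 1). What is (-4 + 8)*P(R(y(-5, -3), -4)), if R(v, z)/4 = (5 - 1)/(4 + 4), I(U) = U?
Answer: -100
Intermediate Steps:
y(S, g) = (-3 + S)/(-1 + g)
R(v, z) = 2 (R(v, z) = 4*((5 - 1)/(4 + 4)) = 4*(4/8) = 4*(4*(⅛)) = 4*(½) = 2)
P(u) = -25 (P(u) = 5*(-5) = -25)
(-4 + 8)*P(R(y(-5, -3), -4)) = (-4 + 8)*(-25) = 4*(-25) = -100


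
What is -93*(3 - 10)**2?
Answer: -4557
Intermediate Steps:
-93*(3 - 10)**2 = -93*(-7)**2 = -93*49 = -4557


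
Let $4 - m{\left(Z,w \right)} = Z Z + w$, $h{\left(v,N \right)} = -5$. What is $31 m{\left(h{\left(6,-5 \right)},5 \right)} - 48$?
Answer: $-854$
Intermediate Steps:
$m{\left(Z,w \right)} = 4 - w - Z^{2}$ ($m{\left(Z,w \right)} = 4 - \left(Z Z + w\right) = 4 - \left(Z^{2} + w\right) = 4 - \left(w + Z^{2}\right) = 4 - w - Z^{2}$)
$31 m{\left(h{\left(6,-5 \right)},5 \right)} - 48 = 31 \left(4 - 5 - \left(-5\right)^{2}\right) - 48 = 31 \left(4 - 5 - 25\right) - 48 = 31 \left(-26\right) - 48 = -806 - 48 = -854$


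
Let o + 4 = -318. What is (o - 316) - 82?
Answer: -720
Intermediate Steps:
o = -322 (o = -4 - 318 = -322)
(o - 316) - 82 = (-322 - 316) - 82 = -638 - 82 = -720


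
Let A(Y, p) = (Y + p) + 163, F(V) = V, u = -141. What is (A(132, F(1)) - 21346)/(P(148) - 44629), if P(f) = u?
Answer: 2105/4477 ≈ 0.47018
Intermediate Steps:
P(f) = -141
A(Y, p) = 163 + Y + p
(A(132, F(1)) - 21346)/(P(148) - 44629) = ((163 + 132 + 1) - 21346)/(-141 - 44629) = (296 - 21346)/(-44770) = -21050*(-1/44770) = 2105/4477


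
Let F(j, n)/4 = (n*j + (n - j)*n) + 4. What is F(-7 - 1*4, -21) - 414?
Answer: 1366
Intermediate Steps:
F(j, n) = 16 + 4*j*n + 4*n*(n - j) (F(j, n) = 4*((n*j + (n - j)*n) + 4) = 4*((j*n + n*(n - j)) + 4) = 4*(4 + j*n + n*(n - j)) = 16 + 4*j*n + 4*n*(n - j))
F(-7 - 1*4, -21) - 414 = (16 + 4*(-21)²) - 414 = (16 + 4*441) - 414 = (16 + 1764) - 414 = 1780 - 414 = 1366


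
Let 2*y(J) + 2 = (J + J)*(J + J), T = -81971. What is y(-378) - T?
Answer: 367738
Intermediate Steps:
y(J) = -1 + 2*J**2 (y(J) = -1 + ((J + J)*(J + J))/2 = -1 + ((2*J)*(2*J))/2 = -1 + (4*J**2)/2 = -1 + 2*J**2)
y(-378) - T = (-1 + 2*(-378)**2) - 1*(-81971) = (-1 + 2*142884) + 81971 = (-1 + 285768) + 81971 = 285767 + 81971 = 367738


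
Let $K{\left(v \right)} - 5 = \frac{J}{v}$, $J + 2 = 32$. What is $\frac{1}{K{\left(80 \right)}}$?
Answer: $\frac{8}{43} \approx 0.18605$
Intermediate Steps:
$J = 30$ ($J = -2 + 32 = 30$)
$K{\left(v \right)} = 5 + \frac{30}{v}$
$\frac{1}{K{\left(80 \right)}} = \frac{1}{5 + \frac{30}{80}} = \frac{1}{5 + 30 \cdot \frac{1}{80}} = \frac{1}{5 + \frac{3}{8}} = \frac{1}{\frac{43}{8}} = \frac{8}{43}$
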